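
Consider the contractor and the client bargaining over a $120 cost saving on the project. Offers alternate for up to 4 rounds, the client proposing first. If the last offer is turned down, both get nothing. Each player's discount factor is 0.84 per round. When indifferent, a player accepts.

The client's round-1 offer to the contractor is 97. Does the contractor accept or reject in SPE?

Work out the contractor's continuation value if the offer is rejected.
Round 4 (the contractor proposes): rejection yields 0 for the client; the contractor offers 0 and keeps 120.
Round 3 (the client proposes): the contractor can get 120 next round, worth 0.84 × 120 = 100.8 now; the client offers that and keeps 19.2.
Round 2 (the contractor proposes): the client can get 19.2 next round, worth 0.84 × 19.2 = 16.128 now. The contractor offers 16.128 and keeps 120 − 16.128 = 103.872.
So by rejecting in round 1, the contractor gets 103.872 next round, worth 0.84 × 103.872 = 87.25248 now.
Offer 97 ≥ 87.25248, so the contractor accepts.

Accept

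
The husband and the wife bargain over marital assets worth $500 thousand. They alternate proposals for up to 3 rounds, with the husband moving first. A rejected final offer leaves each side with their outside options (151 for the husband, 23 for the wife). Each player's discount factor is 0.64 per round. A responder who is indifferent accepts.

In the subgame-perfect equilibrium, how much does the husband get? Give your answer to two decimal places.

By backward induction:
Round 3 (the husband proposes): the wife gets 23 if talks fail, so the husband offers 23 and keeps 477.
Round 2 (the wife proposes): the husband can get 477 next round, worth 0.64 × 477 = 305.28 now, so the wife offers 305.28, keeping 194.72.
Round 1 (the husband proposes): the wife can get 194.72 next round, worth 0.64 × 194.72 = 124.6208 now; the husband offers that and keeps 375.3792.

375.38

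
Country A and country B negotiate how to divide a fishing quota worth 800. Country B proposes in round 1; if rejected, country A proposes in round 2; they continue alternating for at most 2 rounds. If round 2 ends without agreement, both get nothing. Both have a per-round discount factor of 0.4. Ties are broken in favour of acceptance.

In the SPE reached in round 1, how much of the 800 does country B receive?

480

Work backward from the last round.
Round 2 (country A proposes): country B will accept anything ≥ 0, so country A offers 0 and keeps 800.
Round 1 (country B proposes): country A can get 800 next round, worth 0.4 × 800 = 320 now, so country B offers 320, keeping 480.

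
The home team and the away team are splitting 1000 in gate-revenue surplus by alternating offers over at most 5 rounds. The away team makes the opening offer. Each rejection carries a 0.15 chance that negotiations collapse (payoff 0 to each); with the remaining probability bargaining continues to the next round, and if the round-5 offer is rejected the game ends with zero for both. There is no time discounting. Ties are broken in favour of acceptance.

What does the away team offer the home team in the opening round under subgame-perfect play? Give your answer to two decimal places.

Round 5 (the away team proposes): rejection yields 0 for the home team; the away team offers 0 and keeps 1000.
Round 4 (the home team proposes): rejecting gives the away team an expected 0.85 × 1000 = 850. The home team offers 850 and keeps 1000 − 850 = 150.
Round 3 (the away team proposes): rejecting gives the home team an expected 0.85 × 150 = 127.5; the away team offers that and keeps 872.5.
Round 2 (the home team proposes): rejecting gives the away team an expected 0.85 × 872.5 = 741.625; the home team offers that and keeps 258.375.
Round 1 (the away team proposes): rejecting gives the home team an expected 0.85 × 258.375 = 219.61875, so the away team offers 219.61875, keeping 780.38125.

219.62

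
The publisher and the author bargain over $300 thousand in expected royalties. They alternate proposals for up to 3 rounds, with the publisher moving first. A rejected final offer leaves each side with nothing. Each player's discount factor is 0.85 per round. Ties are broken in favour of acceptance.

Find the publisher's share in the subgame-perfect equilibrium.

261.75

Round 3 (the publisher proposes): the author will accept anything ≥ 0, so the publisher offers 0 and keeps 300.
Round 2 (the author proposes): the publisher can get 300 next round, worth 0.85 × 300 = 255 now. The author offers 255 and keeps 300 − 255 = 45.
Round 1 (the publisher proposes): the author can get 45 next round, worth 0.85 × 45 = 38.25 now. The publisher offers 38.25 and keeps 300 − 38.25 = 261.75.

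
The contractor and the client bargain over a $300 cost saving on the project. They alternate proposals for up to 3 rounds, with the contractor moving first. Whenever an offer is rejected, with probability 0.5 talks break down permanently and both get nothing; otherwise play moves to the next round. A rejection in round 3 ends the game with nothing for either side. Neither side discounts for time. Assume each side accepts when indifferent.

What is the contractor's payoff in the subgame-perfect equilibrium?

By backward induction:
Round 3 (the contractor proposes): rejection yields 0 for the client; the contractor offers 0 and keeps 300.
Round 2 (the client proposes): rejecting gives the contractor an expected 0.5 × 300 = 150, so the client offers 150, keeping 150.
Round 1 (the contractor proposes): rejecting gives the client an expected 0.5 × 150 = 75. The contractor offers 75 and keeps 300 − 75 = 225.

225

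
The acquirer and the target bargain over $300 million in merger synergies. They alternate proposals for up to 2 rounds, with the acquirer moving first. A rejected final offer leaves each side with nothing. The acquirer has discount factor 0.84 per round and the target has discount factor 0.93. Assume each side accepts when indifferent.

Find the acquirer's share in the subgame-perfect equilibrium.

Solve by backward induction from round 2.
Round 2 (the target proposes): the acquirer will accept anything ≥ 0, so the target offers 0 and keeps 300.
Round 1 (the acquirer proposes): the target can get 300 next round, worth 0.93 × 300 = 279 now; the acquirer offers that and keeps 21.

21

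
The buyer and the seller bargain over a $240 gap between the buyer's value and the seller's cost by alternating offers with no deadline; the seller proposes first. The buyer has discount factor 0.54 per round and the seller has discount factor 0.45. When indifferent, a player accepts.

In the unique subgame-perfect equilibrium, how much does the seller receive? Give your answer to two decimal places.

145.84

When the seller proposes, the buyer accepts any offer worth at least 0.54 times what the buyer would get by proposing next round; and vice versa.
This gives x = 240 − 0.54y and y = 240 − 0.45x, where x and y are each side's share when it proposes.
Hence (1 − 0.54·0.45)x = 240(1 − 0.54), i.e. 0.757·x = 110.4.
x ≈ 145.8388; the buyer's share is 240 − x ≈ 94.1612.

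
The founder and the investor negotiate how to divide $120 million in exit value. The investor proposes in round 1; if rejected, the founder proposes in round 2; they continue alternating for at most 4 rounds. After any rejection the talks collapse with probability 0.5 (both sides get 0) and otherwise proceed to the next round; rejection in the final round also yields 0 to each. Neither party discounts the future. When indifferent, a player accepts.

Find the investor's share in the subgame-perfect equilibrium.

Round 4 (the founder proposes): the investor will accept anything ≥ 0, so the founder offers 0 and keeps 120.
Round 3 (the investor proposes): rejecting gives the founder an expected 0.5 × 120 = 60; the investor offers that and keeps 60.
Round 2 (the founder proposes): rejecting gives the investor an expected 0.5 × 60 = 30, so the founder offers 30, keeping 90.
Round 1 (the investor proposes): rejecting gives the founder an expected 0.5 × 90 = 45, so the investor offers 45, keeping 75.

75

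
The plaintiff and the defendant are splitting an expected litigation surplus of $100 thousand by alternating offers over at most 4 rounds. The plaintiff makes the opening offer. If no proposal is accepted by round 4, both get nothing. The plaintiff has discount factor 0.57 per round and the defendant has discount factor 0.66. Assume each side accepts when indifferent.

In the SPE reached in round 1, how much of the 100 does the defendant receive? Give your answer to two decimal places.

53.21

By backward induction:
Round 4 (the defendant proposes): the plaintiff will accept anything ≥ 0, so the defendant offers 0 and keeps 100.
Round 3 (the plaintiff proposes): the defendant can get 100 next round, worth 0.66 × 100 = 66 now, so the plaintiff offers 66, keeping 34.
Round 2 (the defendant proposes): the plaintiff can get 34 next round, worth 0.57 × 34 = 19.38 now. The defendant offers 19.38 and keeps 100 − 19.38 = 80.62.
Round 1 (the plaintiff proposes): the defendant can get 80.62 next round, worth 0.66 × 80.62 = 53.2092 now; the plaintiff offers that and keeps 46.7908.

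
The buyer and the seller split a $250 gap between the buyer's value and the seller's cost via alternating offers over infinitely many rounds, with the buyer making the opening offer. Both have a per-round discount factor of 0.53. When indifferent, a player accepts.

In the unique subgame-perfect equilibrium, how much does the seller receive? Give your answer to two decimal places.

86.60

In a stationary SPE each proposer offers the other exactly their discounted continuation value.
If the buyer keeps x when proposing and the seller keeps y when proposing, then x = 250 − 0.53y and y = 250 − 0.53x.
Solving: x = 250(1 − 0.53) / (1 − 0.53·0.53) = 117.5 / 0.7191 ≈ 163.3987.
The seller gets 250 − 163.3987 ≈ 86.6013.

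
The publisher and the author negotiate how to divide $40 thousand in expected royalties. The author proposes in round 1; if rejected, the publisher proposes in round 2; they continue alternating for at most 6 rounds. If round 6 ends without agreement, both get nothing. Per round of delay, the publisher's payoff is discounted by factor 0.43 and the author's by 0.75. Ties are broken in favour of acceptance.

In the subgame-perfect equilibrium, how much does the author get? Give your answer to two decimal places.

32.52

Solve by backward induction from round 6.
Round 6 (the publisher proposes): the author will accept anything ≥ 0, so the publisher offers 0 and keeps 40.
Round 5 (the author proposes): the publisher can get 40 next round, worth 0.43 × 40 = 17.2 now; the author offers that and keeps 22.8.
Round 4 (the publisher proposes): the author can get 22.8 next round, worth 0.75 × 22.8 = 17.1 now, so the publisher offers 17.1, keeping 22.9.
Round 3 (the author proposes): the publisher can get 22.9 next round, worth 0.43 × 22.9 = 9.847 now, so the author offers 9.847, keeping 30.153.
Round 2 (the publisher proposes): the author can get 30.153 next round, worth 0.75 × 30.153 = 22.61475 now. The publisher offers 22.61475 and keeps 40 − 22.61475 = 17.38525.
Round 1 (the author proposes): the publisher can get 17.38525 next round, worth 0.43 × 17.38525 = 7.4756575 now; the author offers that and keeps 32.5243425.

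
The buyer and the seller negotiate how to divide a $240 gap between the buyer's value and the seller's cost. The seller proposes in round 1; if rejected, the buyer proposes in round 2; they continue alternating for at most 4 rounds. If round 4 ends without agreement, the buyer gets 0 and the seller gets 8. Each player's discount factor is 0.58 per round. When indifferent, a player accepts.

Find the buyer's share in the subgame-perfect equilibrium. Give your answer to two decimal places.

103.73

Solve by backward induction from round 4.
Round 4 (the buyer proposes): the seller gets 8 if talks fail, so the buyer offers 8 and keeps 232.
Round 3 (the seller proposes): the buyer can get 232 next round, worth 0.58 × 232 = 134.56 now, so the seller offers 134.56, keeping 105.44.
Round 2 (the buyer proposes): the seller can get 105.44 next round, worth 0.58 × 105.44 = 61.1552 now; the buyer offers that and keeps 178.8448.
Round 1 (the seller proposes): the buyer can get 178.8448 next round, worth 0.58 × 178.8448 = 103.729984 now. The seller offers 103.729984 and keeps 240 − 103.729984 = 136.270016.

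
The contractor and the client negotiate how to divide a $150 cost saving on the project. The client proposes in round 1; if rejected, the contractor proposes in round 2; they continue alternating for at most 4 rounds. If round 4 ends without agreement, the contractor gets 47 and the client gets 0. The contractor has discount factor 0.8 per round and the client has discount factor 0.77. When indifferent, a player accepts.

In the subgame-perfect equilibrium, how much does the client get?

48.48

Round 4 (the contractor proposes): rejection yields 0 for the client; the contractor offers 0 and keeps 150.
Round 3 (the client proposes): the contractor can get 150 next round, worth 0.8 × 150 = 120 now. The client offers 120 and keeps 150 − 120 = 30.
Round 2 (the contractor proposes): the client can get 30 next round, worth 0.77 × 30 = 23.1 now, so the contractor offers 23.1, keeping 126.9.
Round 1 (the client proposes): the contractor can get 126.9 next round, worth 0.8 × 126.9 = 101.52 now; the client offers that and keeps 48.48.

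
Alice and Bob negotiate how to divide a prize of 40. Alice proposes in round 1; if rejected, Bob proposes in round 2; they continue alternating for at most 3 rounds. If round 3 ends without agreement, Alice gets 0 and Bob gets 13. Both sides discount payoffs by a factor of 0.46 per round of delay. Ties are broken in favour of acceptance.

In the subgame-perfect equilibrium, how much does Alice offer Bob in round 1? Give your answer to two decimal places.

12.69

Round 3 (Alice proposes): Bob gets 13 if talks fail, so Alice offers 13 and keeps 27.
Round 2 (Bob proposes): Alice can get 27 next round, worth 0.46 × 27 = 12.42 now; Bob offers that and keeps 27.58.
Round 1 (Alice proposes): Bob can get 27.58 next round, worth 0.46 × 27.58 = 12.6868 now; Alice offers that and keeps 27.3132.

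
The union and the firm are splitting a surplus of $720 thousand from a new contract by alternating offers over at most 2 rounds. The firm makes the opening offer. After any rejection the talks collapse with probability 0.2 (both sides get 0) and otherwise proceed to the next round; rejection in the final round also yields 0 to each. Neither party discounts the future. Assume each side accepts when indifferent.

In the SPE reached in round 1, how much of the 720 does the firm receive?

144

Round 2 (the union proposes): rejection yields 0 for the firm; the union offers 0 and keeps 720.
Round 1 (the firm proposes): rejecting gives the union an expected 0.8 × 720 = 576; the firm offers that and keeps 144.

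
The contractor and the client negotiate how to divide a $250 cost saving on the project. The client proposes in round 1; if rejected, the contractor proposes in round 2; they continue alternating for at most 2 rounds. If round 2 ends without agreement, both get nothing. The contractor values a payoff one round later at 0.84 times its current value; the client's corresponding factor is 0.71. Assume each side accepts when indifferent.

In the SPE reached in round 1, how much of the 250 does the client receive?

Round 2 (the contractor proposes): rejection yields 0 for the client; the contractor offers 0 and keeps 250.
Round 1 (the client proposes): the contractor can get 250 next round, worth 0.84 × 250 = 210 now, so the client offers 210, keeping 40.

40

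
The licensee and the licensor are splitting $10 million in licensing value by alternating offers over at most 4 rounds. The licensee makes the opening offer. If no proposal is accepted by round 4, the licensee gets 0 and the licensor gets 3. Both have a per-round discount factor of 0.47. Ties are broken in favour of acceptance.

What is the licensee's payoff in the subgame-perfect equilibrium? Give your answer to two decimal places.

6.47

Round 4 (the licensor proposes): the licensee will accept anything ≥ 0, so the licensor offers 0 and keeps 10.
Round 3 (the licensee proposes): the licensor can get 10 next round, worth 0.47 × 10 = 4.7 now. The licensee offers 4.7 and keeps 10 − 4.7 = 5.3.
Round 2 (the licensor proposes): the licensee can get 5.3 next round, worth 0.47 × 5.3 = 2.491 now. The licensor offers 2.491 and keeps 10 − 2.491 = 7.509.
Round 1 (the licensee proposes): the licensor can get 7.509 next round, worth 0.47 × 7.509 = 3.52923 now; the licensee offers that and keeps 6.47077.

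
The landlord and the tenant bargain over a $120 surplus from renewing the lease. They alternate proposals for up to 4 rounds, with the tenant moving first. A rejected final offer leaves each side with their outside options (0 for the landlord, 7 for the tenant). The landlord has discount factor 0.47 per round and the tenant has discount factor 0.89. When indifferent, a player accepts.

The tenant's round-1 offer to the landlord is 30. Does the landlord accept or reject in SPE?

Accept

Round 4 (the landlord proposes): the tenant gets 7 if talks fail, so the landlord offers 7 and keeps 113.
Round 3 (the tenant proposes): the landlord can get 113 next round, worth 0.47 × 113 = 53.11 now. The tenant offers 53.11 and keeps 120 − 53.11 = 66.89.
Round 2 (the landlord proposes): the tenant can get 66.89 next round, worth 0.89 × 66.89 = 59.5321 now. The landlord offers 59.5321 and keeps 120 − 59.5321 = 60.4679.
So by rejecting in round 1, the landlord gets 60.4679 next round, worth 0.47 × 60.4679 = 28.419913 now.
Offer 30 ≥ 28.419913, so the landlord accepts.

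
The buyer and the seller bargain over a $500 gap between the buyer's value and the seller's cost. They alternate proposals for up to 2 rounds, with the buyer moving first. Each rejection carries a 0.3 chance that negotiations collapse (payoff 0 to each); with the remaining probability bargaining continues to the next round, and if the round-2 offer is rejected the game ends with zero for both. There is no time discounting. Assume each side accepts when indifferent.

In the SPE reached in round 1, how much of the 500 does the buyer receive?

Round 2 (the seller proposes): rejection yields 0 for the buyer; the seller offers 0 and keeps 500.
Round 1 (the buyer proposes): rejecting gives the seller an expected 0.7 × 500 = 350. The buyer offers 350 and keeps 500 − 350 = 150.

150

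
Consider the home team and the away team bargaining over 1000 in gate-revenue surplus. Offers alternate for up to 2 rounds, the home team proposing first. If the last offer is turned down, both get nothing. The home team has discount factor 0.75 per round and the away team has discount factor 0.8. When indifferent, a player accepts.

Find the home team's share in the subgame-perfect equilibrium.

Work backward from the last round.
Round 2 (the away team proposes): the home team will accept anything ≥ 0, so the away team offers 0 and keeps 1000.
Round 1 (the home team proposes): the away team can get 1000 next round, worth 0.8 × 1000 = 800 now; the home team offers that and keeps 200.

200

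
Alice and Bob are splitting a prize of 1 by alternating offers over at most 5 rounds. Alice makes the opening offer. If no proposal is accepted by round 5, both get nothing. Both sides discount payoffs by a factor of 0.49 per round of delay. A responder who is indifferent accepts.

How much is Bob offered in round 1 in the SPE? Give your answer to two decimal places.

0.31

Round 5 (Alice proposes): rejection yields 0 for Bob; Alice offers 0 and keeps 1.
Round 4 (Bob proposes): Alice can get 1 next round, worth 0.49 × 1 = 0.49 now; Bob offers that and keeps 0.51.
Round 3 (Alice proposes): Bob can get 0.51 next round, worth 0.49 × 0.51 = 0.2499 now. Alice offers 0.2499 and keeps 1 − 0.2499 = 0.7501.
Round 2 (Bob proposes): Alice can get 0.7501 next round, worth 0.49 × 0.7501 = 0.367549 now, so Bob offers 0.367549, keeping 0.632451.
Round 1 (Alice proposes): Bob can get 0.632451 next round, worth 0.49 × 0.632451 = 0.30990099 now; Alice offers that and keeps 0.69009901.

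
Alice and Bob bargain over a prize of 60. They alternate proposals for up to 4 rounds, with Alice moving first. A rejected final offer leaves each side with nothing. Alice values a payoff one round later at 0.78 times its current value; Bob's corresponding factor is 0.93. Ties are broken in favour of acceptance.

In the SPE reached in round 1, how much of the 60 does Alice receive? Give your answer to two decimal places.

7.25

Round 4 (Bob proposes): rejection yields 0 for Alice; Bob offers 0 and keeps 60.
Round 3 (Alice proposes): Bob can get 60 next round, worth 0.93 × 60 = 55.8 now; Alice offers that and keeps 4.2.
Round 2 (Bob proposes): Alice can get 4.2 next round, worth 0.78 × 4.2 = 3.276 now; Bob offers that and keeps 56.724.
Round 1 (Alice proposes): Bob can get 56.724 next round, worth 0.93 × 56.724 = 52.75332 now. Alice offers 52.75332 and keeps 60 − 52.75332 = 7.24668.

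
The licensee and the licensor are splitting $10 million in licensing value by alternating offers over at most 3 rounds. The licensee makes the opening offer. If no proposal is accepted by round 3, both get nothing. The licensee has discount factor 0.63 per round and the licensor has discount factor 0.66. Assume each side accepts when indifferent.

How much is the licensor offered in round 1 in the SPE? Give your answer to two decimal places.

Round 3 (the licensee proposes): rejection yields 0 for the licensor; the licensee offers 0 and keeps 10.
Round 2 (the licensor proposes): the licensee can get 10 next round, worth 0.63 × 10 = 6.3 now; the licensor offers that and keeps 3.7.
Round 1 (the licensee proposes): the licensor can get 3.7 next round, worth 0.66 × 3.7 = 2.442 now, so the licensee offers 2.442, keeping 7.558.

2.44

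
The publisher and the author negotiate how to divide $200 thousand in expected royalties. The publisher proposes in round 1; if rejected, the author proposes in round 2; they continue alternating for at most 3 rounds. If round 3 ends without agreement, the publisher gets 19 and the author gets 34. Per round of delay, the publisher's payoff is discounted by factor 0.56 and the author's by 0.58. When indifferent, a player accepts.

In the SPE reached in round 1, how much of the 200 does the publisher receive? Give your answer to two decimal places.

Round 3 (the publisher proposes): the author gets 34 if talks fail, so the publisher offers 34 and keeps 166.
Round 2 (the author proposes): the publisher can get 166 next round, worth 0.56 × 166 = 92.96 now. The author offers 92.96 and keeps 200 − 92.96 = 107.04.
Round 1 (the publisher proposes): the author can get 107.04 next round, worth 0.58 × 107.04 = 62.0832 now. The publisher offers 62.0832 and keeps 200 − 62.0832 = 137.9168.

137.92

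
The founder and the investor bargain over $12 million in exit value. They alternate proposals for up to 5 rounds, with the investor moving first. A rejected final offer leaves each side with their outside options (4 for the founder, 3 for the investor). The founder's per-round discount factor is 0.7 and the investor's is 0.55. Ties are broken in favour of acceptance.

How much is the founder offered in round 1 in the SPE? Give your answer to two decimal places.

Solve by backward induction from round 5.
Round 5 (the investor proposes): the founder gets 4 if talks fail, so the investor offers 4 and keeps 8.
Round 4 (the founder proposes): the investor can get 8 next round, worth 0.55 × 8 = 4.4 now, so the founder offers 4.4, keeping 7.6.
Round 3 (the investor proposes): the founder can get 7.6 next round, worth 0.7 × 7.6 = 5.32 now; the investor offers that and keeps 6.68.
Round 2 (the founder proposes): the investor can get 6.68 next round, worth 0.55 × 6.68 = 3.674 now. The founder offers 3.674 and keeps 12 − 3.674 = 8.326.
Round 1 (the investor proposes): the founder can get 8.326 next round, worth 0.7 × 8.326 = 5.8282 now. The investor offers 5.8282 and keeps 12 − 5.8282 = 6.1718.

5.83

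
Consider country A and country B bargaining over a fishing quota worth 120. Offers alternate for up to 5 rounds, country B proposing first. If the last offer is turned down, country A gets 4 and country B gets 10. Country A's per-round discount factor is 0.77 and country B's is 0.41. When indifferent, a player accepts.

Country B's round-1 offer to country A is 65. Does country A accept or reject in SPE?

Round 5 (country B proposes): country A gets 4 if talks fail, so country B offers 4 and keeps 116.
Round 4 (country A proposes): country B can get 116 next round, worth 0.41 × 116 = 47.56 now. Country A offers 47.56 and keeps 120 − 47.56 = 72.44.
Round 3 (country B proposes): country A can get 72.44 next round, worth 0.77 × 72.44 = 55.7788 now; country B offers that and keeps 64.2212.
Round 2 (country A proposes): country B can get 64.2212 next round, worth 0.41 × 64.2212 = 26.330692 now, so country A offers 26.330692, keeping 93.669308.
So by rejecting in round 1, country A gets 93.669308 next round, worth 0.77 × 93.669308 = 72.12536716 now.
Offer 65 < 72.12536716, so country A rejects.

Reject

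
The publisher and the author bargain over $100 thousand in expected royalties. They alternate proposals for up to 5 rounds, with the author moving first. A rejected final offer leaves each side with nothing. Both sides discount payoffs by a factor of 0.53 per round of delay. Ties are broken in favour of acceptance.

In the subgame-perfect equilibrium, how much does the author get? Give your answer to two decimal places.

Round 5 (the author proposes): rejection yields 0 for the publisher; the author offers 0 and keeps 100.
Round 4 (the publisher proposes): the author can get 100 next round, worth 0.53 × 100 = 53 now. The publisher offers 53 and keeps 100 − 53 = 47.
Round 3 (the author proposes): the publisher can get 47 next round, worth 0.53 × 47 = 24.91 now. The author offers 24.91 and keeps 100 − 24.91 = 75.09.
Round 2 (the publisher proposes): the author can get 75.09 next round, worth 0.53 × 75.09 = 39.7977 now; the publisher offers that and keeps 60.2023.
Round 1 (the author proposes): the publisher can get 60.2023 next round, worth 0.53 × 60.2023 = 31.907219 now; the author offers that and keeps 68.092781.

68.09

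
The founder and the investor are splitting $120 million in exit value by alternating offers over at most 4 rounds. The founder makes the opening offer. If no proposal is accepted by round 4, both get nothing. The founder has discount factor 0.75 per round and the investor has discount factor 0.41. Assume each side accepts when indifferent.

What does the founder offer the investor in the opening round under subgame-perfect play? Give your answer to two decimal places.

27.43

Round 4 (the investor proposes): the founder will accept anything ≥ 0, so the investor offers 0 and keeps 120.
Round 3 (the founder proposes): the investor can get 120 next round, worth 0.41 × 120 = 49.2 now; the founder offers that and keeps 70.8.
Round 2 (the investor proposes): the founder can get 70.8 next round, worth 0.75 × 70.8 = 53.1 now, so the investor offers 53.1, keeping 66.9.
Round 1 (the founder proposes): the investor can get 66.9 next round, worth 0.41 × 66.9 = 27.429 now; the founder offers that and keeps 92.571.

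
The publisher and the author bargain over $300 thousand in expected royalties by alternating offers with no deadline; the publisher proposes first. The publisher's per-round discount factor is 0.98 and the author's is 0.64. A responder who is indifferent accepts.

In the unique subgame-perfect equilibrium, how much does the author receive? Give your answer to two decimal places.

10.30

In a stationary SPE each proposer offers the other exactly their discounted continuation value.
If the publisher keeps x when proposing and the author keeps y when proposing, then x = 300 − 0.64y and y = 300 − 0.98x.
Solving: x = 300(1 − 0.64) / (1 − 0.98·0.64) = 108 / 0.3728 ≈ 289.6996.
The author gets 300 − 289.6996 ≈ 10.3004.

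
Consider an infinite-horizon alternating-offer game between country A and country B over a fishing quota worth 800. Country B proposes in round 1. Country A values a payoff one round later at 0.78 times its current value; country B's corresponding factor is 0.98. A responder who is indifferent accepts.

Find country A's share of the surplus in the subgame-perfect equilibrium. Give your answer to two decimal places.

In a stationary SPE each proposer offers the other exactly their discounted continuation value.
If country B keeps x when proposing and country A keeps y when proposing, then x = 800 − 0.78y and y = 800 − 0.98x.
Solving: x = 800(1 − 0.78) / (1 − 0.98·0.78) = 176 / 0.2356 ≈ 747.0289.
Country A gets 800 − 747.0289 ≈ 52.9711.

52.97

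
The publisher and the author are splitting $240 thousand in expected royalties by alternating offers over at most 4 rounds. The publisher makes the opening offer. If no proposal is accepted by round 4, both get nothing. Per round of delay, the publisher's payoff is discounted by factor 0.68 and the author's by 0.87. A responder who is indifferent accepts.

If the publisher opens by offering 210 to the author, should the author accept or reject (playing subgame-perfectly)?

Round 4 (the author proposes): rejection yields 0 for the publisher; the author offers 0 and keeps 240.
Round 3 (the publisher proposes): the author can get 240 next round, worth 0.87 × 240 = 208.8 now, so the publisher offers 208.8, keeping 31.2.
Round 2 (the author proposes): the publisher can get 31.2 next round, worth 0.68 × 31.2 = 21.216 now, so the author offers 21.216, keeping 218.784.
So by rejecting in round 1, the author gets 218.784 next round, worth 0.87 × 218.784 = 190.34208 now.
Offer 210 ≥ 190.34208, so the author accepts.

Accept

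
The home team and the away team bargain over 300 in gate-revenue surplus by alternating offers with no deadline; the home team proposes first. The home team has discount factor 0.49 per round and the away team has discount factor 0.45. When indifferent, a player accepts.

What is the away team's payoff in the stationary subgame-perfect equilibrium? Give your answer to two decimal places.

88.33

Let x be the home team's share when the home team proposes and y be the away team's share when the away team proposes.
The away team accepts iff offered ≥ 0.45·y, so x = 300 − 0.45y. Symmetrically y = 300 − 0.49x.
Substituting: x = 300 − 0.45(300 − 0.49x), giving x(1 − 0.49·0.45) = 300(1 − 0.45).
So x = 300 × 0.55 / 0.7795 ≈ 211.6742, and the away team receives 300 − x ≈ 88.3258.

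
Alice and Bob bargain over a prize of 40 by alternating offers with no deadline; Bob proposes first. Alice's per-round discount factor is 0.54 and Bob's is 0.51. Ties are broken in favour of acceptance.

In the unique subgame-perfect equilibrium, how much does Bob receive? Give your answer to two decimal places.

25.39

In a stationary SPE each proposer offers the other exactly their discounted continuation value.
If Bob keeps x when proposing and Alice keeps y when proposing, then x = 40 − 0.54y and y = 40 − 0.51x.
Solving: x = 40(1 − 0.54) / (1 − 0.51·0.54) = 18.4 / 0.7246 ≈ 25.3933.
Alice gets 40 − 25.3933 ≈ 14.6067.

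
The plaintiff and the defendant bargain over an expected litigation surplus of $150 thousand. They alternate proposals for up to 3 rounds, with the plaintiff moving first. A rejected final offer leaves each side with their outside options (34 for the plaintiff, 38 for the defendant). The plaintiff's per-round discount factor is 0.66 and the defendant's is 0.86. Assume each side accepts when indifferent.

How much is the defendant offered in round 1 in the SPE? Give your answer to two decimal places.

By backward induction:
Round 3 (the plaintiff proposes): the defendant gets 38 if talks fail, so the plaintiff offers 38 and keeps 112.
Round 2 (the defendant proposes): the plaintiff can get 112 next round, worth 0.66 × 112 = 73.92 now. The defendant offers 73.92 and keeps 150 − 73.92 = 76.08.
Round 1 (the plaintiff proposes): the defendant can get 76.08 next round, worth 0.86 × 76.08 = 65.4288 now; the plaintiff offers that and keeps 84.5712.

65.43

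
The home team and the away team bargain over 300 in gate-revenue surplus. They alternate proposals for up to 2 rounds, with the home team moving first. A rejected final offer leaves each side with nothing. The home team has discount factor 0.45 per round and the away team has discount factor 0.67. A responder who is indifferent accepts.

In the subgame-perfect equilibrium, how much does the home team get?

99

Round 2 (the away team proposes): rejection yields 0 for the home team; the away team offers 0 and keeps 300.
Round 1 (the home team proposes): the away team can get 300 next round, worth 0.67 × 300 = 201 now, so the home team offers 201, keeping 99.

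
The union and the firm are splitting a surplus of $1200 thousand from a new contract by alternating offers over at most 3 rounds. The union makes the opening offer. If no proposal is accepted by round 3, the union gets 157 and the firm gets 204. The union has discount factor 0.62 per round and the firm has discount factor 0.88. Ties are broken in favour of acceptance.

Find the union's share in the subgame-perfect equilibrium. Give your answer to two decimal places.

687.42

Round 3 (the union proposes): the firm gets 204 if talks fail, so the union offers 204 and keeps 996.
Round 2 (the firm proposes): the union can get 996 next round, worth 0.62 × 996 = 617.52 now. The firm offers 617.52 and keeps 1200 − 617.52 = 582.48.
Round 1 (the union proposes): the firm can get 582.48 next round, worth 0.88 × 582.48 = 512.5824 now. The union offers 512.5824 and keeps 1200 − 512.5824 = 687.4176.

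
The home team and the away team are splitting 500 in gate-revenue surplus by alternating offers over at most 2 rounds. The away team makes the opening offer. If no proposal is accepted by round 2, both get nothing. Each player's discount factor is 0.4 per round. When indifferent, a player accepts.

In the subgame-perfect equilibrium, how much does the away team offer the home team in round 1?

Round 2 (the home team proposes): rejection yields 0 for the away team; the home team offers 0 and keeps 500.
Round 1 (the away team proposes): the home team can get 500 next round, worth 0.4 × 500 = 200 now. The away team offers 200 and keeps 500 − 200 = 300.

200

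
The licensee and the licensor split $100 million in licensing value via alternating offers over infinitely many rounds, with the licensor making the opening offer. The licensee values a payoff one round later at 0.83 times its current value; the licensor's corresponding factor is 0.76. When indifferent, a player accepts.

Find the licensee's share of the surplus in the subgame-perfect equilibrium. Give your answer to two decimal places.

53.95

Let x be the licensor's share when the licensor proposes and y be the licensee's share when the licensee proposes.
The licensee accepts iff offered ≥ 0.83·y, so x = 100 − 0.83y. Symmetrically y = 100 − 0.76x.
Substituting: x = 100 − 0.83(100 − 0.76x), giving x(1 − 0.76·0.83) = 100(1 − 0.83).
So x = 100 × 0.17 / 0.3692 ≈ 46.0455, and the licensee receives 100 − x ≈ 53.9545.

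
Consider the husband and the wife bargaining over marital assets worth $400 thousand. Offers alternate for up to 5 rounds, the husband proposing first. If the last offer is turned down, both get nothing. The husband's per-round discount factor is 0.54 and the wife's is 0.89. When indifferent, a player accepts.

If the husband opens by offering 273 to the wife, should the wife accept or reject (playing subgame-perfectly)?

Round 5 (the husband proposes): rejection yields 0 for the wife; the husband offers 0 and keeps 400.
Round 4 (the wife proposes): the husband can get 400 next round, worth 0.54 × 400 = 216 now. The wife offers 216 and keeps 400 − 216 = 184.
Round 3 (the husband proposes): the wife can get 184 next round, worth 0.89 × 184 = 163.76 now; the husband offers that and keeps 236.24.
Round 2 (the wife proposes): the husband can get 236.24 next round, worth 0.54 × 236.24 = 127.5696 now, so the wife offers 127.5696, keeping 272.4304.
So by rejecting in round 1, the wife gets 272.4304 next round, worth 0.89 × 272.4304 = 242.463056 now.
Offer 273 ≥ 242.463056, so the wife accepts.

Accept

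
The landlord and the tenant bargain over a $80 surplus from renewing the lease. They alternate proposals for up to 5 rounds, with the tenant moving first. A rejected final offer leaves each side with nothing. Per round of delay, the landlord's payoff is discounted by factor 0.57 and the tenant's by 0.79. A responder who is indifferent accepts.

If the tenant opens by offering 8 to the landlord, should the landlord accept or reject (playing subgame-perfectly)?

Reject

Round 5 (the tenant proposes): rejection yields 0 for the landlord; the tenant offers 0 and keeps 80.
Round 4 (the landlord proposes): the tenant can get 80 next round, worth 0.79 × 80 = 63.2 now, so the landlord offers 63.2, keeping 16.8.
Round 3 (the tenant proposes): the landlord can get 16.8 next round, worth 0.57 × 16.8 = 9.576 now; the tenant offers that and keeps 70.424.
Round 2 (the landlord proposes): the tenant can get 70.424 next round, worth 0.79 × 70.424 = 55.63496 now. The landlord offers 55.63496 and keeps 80 − 55.63496 = 24.36504.
So by rejecting in round 1, the landlord gets 24.36504 next round, worth 0.57 × 24.36504 = 13.8880728 now.
Offer 8 < 13.8880728, so the landlord rejects.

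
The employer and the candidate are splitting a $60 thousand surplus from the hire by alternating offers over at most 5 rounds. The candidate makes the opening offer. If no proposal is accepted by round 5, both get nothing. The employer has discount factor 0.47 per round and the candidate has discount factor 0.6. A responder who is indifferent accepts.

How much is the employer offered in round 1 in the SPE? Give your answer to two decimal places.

14.46

Round 5 (the candidate proposes): rejection yields 0 for the employer; the candidate offers 0 and keeps 60.
Round 4 (the employer proposes): the candidate can get 60 next round, worth 0.6 × 60 = 36 now. The employer offers 36 and keeps 60 − 36 = 24.
Round 3 (the candidate proposes): the employer can get 24 next round, worth 0.47 × 24 = 11.28 now. The candidate offers 11.28 and keeps 60 − 11.28 = 48.72.
Round 2 (the employer proposes): the candidate can get 48.72 next round, worth 0.6 × 48.72 = 29.232 now, so the employer offers 29.232, keeping 30.768.
Round 1 (the candidate proposes): the employer can get 30.768 next round, worth 0.47 × 30.768 = 14.46096 now; the candidate offers that and keeps 45.53904.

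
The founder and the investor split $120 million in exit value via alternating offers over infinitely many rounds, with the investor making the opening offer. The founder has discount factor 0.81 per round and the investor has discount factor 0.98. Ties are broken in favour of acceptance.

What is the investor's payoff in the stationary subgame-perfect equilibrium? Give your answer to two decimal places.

110.57

Let x be the investor's share when the investor proposes and y be the founder's share when the founder proposes.
The founder accepts iff offered ≥ 0.81·y, so x = 120 − 0.81y. Symmetrically y = 120 − 0.98x.
Substituting: x = 120 − 0.81(120 − 0.98x), giving x(1 − 0.98·0.81) = 120(1 − 0.81).
So x = 120 × 0.19 / 0.2062 ≈ 110.5723, and the founder receives 120 − x ≈ 9.4277.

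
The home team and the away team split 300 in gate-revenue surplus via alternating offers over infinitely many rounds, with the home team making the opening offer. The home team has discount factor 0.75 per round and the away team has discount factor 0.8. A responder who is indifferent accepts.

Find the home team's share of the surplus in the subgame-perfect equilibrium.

150

When the home team proposes, the away team accepts any offer worth at least 0.8 times what the away team would get by proposing next round; and vice versa.
This gives x = 300 − 0.8y and y = 300 − 0.75x, where x and y are each side's share when it proposes.
Hence (1 − 0.8·0.75)x = 300(1 − 0.8), i.e. 0.4·x = 60.
x = 150; the away team's share is 300 − x = 150.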